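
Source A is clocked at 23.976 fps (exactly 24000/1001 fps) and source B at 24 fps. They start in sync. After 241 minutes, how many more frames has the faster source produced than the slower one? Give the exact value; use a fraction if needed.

347040/1001 frames

241 min = 14460 s.
A emits 24000/1001 × 14460 = 347040000/1001 frames; B emits 24 × 14460 = 347040.
Difference = 347040/1001 frames (≈ 346.6933); B is ahead of A.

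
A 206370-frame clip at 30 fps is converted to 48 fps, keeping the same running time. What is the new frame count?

Target frames = source frames × (target rate / source rate) = 206370 × (48)/(30) = 206370 × 8/5 = 330192.

330192 frames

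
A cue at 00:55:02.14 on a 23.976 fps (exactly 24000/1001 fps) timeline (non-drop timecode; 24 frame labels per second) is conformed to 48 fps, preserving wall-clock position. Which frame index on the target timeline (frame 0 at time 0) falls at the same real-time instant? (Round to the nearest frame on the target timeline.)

Source frame index: (0×3600 + 55×60 + 2) × 24 + 14 = 79262.
Real time: 79262 / (24000/1001) = 39670631/12000 s.
Target frame: (39670631/12000) × (48) = 39670631/250 ≈ 158682.524 → 158683.

frame 158683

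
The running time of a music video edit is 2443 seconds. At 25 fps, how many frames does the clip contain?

Frames = 2443 × 25 = 61075.

61075 frames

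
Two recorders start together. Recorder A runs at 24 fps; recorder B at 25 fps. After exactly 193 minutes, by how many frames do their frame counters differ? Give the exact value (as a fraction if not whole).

193 min = 11580 s.
A emits 24 × 11580 = 277920 frames; B emits 25 × 11580 = 289500.
Difference = 11580 frames; B is ahead of A.

11580 frames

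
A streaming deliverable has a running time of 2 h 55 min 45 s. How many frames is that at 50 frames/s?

527250 frames

2 h 55 min 45 s = 10545 s.
Frames = 10545 × 50 = 527250.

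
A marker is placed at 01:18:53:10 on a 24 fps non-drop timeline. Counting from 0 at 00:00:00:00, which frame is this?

frame 113602

Total seconds to the label: (1 × 3600 + 18 × 60 + 53) = 4733.
Frame index = 4733 × 24 + 10 = 113602.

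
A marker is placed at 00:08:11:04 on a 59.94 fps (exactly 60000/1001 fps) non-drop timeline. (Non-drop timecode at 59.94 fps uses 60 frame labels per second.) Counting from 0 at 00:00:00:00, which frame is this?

Total seconds to the label: (0 × 3600 + 8 × 60 + 11) = 491.
Frame index = 491 × 60 + 4 = 29464.

frame 29464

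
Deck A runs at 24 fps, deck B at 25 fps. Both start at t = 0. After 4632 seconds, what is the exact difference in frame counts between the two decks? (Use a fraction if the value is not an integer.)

A emits 24 × 4632 = 111168 frames; B emits 25 × 4632 = 115800.
Difference = 4632 frames; B is ahead of A.

4632 frames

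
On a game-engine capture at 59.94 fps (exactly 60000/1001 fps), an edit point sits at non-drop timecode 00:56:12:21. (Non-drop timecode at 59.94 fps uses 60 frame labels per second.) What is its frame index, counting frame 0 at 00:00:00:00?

Total seconds to the label: (0 × 3600 + 56 × 60 + 12) = 3372.
Frame index = 3372 × 60 + 21 = 202341.

frame 202341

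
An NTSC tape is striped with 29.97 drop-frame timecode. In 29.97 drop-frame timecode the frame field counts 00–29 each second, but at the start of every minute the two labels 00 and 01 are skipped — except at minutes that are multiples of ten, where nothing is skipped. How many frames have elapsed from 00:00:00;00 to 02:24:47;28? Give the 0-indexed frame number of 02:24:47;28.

260378

Complete 10-minute blocks: 14, each 17982 frames → 251748.
Remaining 4 whole minutes in the current block: 1800 + 3 × 1798 = 7194 frames.
Within the current minute: 47 × 30 + 28 − 2 = 1436 (labels ;00/;01 skipped at this minute). Total = 251748 + 7194 + 1436 = 260378.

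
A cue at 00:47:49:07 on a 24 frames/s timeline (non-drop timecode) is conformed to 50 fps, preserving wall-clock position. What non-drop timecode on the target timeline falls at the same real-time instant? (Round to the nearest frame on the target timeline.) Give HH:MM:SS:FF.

Source frame index: (0×3600 + 47×60 + 49) × 24 + 7 = 68863.
Real time: 68863 / (24) = 68863/24 s.
Target frame: (68863/24) × (50) = 1721575/12 ≈ 143464.583 → 143465.
At 50 labels/s: frame 143465 → 00:47:49:15.

00:47:49:15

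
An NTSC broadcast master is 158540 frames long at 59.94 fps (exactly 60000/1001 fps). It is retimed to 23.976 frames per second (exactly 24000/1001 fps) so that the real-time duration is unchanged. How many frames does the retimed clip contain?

63416 frames

Target frames = source frames × (target rate / source rate) = 158540 × (24000/1001)/(60000/1001) = 158540 × 2/5 = 63416.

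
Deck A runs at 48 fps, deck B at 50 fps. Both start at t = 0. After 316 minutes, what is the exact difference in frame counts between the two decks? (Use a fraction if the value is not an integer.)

37920 frames

316 min = 18960 s.
A emits 48 × 18960 = 910080 frames; B emits 50 × 18960 = 948000.
Difference = 37920 frames; B is ahead of A.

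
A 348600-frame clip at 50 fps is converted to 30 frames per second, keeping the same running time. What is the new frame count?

Target frames = source frames × (target rate / source rate) = 348600 × (30)/(50) = 348600 × 3/5 = 209160.

209160 frames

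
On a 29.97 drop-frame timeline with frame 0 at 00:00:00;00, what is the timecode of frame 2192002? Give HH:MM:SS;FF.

20:18:59;26

Ten DF minutes hold 17982 frames, so frame 2192002 lies in block 121 (frames 2175822–2193803) with 16180 frames into that block.
The block's first minute is 1800 frames and the rest 1798 each; 16180 frames reaches minute 8, so 121 × 18 + 8 × 2 = 2194 labels have been skipped so far.
Adding those back, label number 2192002 + 2194 = 2194196 at 30 labels/s is 73139 s + 26 f = 20 h 18 min 59 s frame 26, i.e. 20:18:59;26.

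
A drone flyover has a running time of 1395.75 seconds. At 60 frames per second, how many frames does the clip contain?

83745 frames

Frames = 1395.75 × 60 = 83745.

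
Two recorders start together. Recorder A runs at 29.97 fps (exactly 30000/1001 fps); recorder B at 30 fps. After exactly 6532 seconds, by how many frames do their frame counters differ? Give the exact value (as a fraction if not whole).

195960/1001 frames

A emits 30000/1001 × 6532 = 195960000/1001 frames; B emits 30 × 6532 = 195960.
Difference = 195960/1001 frames (≈ 195.7642); B is ahead of A.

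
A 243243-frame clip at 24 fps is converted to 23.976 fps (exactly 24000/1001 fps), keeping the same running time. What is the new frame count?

Target frames = source frames × (target rate / source rate) = 243243 × (24000/1001)/(24) = 243243 × 1000/1001 = 243000.

243000 frames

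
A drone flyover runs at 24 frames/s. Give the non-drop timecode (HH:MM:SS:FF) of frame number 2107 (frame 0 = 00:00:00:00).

2107 ÷ 24 = 87 full seconds, remainder 19 frames.
87 s = 0 h 1 min 27 s.
Timecode: 00:01:27:19.

00:01:27:19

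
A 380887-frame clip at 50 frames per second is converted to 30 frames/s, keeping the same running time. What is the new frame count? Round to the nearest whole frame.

228532 frames

Frames at target rate = 380887 × (30) / (50) = 1142661/5 ≈ 228532.200.
Nearest whole frame: 228532.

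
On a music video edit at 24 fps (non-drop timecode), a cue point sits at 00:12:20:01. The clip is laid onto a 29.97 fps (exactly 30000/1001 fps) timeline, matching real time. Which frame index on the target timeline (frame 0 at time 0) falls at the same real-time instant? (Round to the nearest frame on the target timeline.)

Source frame index: (0×3600 + 12×60 + 20) × 24 + 1 = 17761.
Real time: 17761 / (24) = 17761/24 s.
Target frame: (17761/24) × (30000/1001) = 22201250/1001 ≈ 22179.071 → 22179.

frame 22179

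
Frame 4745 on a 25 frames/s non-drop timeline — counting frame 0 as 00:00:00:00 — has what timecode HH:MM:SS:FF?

00:03:09:20

4745 ÷ 25 = 189 full seconds, remainder 20 frames.
189 s = 0 h 3 min 9 s.
Timecode: 00:03:09:20.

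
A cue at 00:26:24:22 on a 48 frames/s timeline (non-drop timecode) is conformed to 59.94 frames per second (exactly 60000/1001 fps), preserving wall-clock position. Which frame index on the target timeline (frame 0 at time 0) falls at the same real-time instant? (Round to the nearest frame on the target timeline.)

Source frame index: (0×3600 + 26×60 + 24) × 48 + 22 = 76054.
Real time: 76054 / (48) = 38027/24 s.
Target frame: (38027/24) × (60000/1001) = 8642500/91 ≈ 94972.527 → 94973.

frame 94973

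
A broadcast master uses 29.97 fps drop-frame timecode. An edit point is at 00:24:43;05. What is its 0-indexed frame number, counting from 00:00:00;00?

As if non-drop at 30 labels/s: (0 × 3600 + 24 × 60 + 43) × 30 + 5 = 44495.
Minute boundaries passed: 24; those not divisible by 10: 24 − 2 = 22; dropped labels = 2 × 22 = 44.
Actual frame index = 44495 − 44 = 44451.

44451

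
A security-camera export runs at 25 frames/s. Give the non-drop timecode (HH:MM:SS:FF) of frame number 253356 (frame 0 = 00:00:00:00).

253356 ÷ 25 = 10134 full seconds, remainder 6 frames.
10134 s = 2 h 48 min 54 s.
Timecode: 02:48:54:06.

02:48:54:06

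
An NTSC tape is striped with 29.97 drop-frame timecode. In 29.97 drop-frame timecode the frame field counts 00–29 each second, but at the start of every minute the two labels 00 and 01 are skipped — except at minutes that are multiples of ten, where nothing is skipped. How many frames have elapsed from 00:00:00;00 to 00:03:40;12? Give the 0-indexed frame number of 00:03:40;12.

6606

Complete 10-minute blocks: 0, each 17982 frames → 0.
Remaining 3 whole minutes in the current block: 1800 + 2 × 1798 = 5396 frames.
Within the current minute: 40 × 30 + 12 − 2 = 1210 (labels ;00/;01 skipped at this minute). Total = 0 + 5396 + 1210 = 6606.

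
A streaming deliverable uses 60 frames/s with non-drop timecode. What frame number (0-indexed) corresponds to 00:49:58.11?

frame 179891

Total seconds to the label: (0 × 3600 + 49 × 60 + 58) = 2998.
Frame index = 2998 × 60 + 11 = 179891.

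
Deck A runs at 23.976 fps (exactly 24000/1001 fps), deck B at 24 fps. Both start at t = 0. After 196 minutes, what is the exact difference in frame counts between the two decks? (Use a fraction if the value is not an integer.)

40320/143 frames

196 min = 11760 s.
A emits 24000/1001 × 11760 = 40320000/143 frames; B emits 24 × 11760 = 282240.
Difference = 40320/143 frames (≈ 281.9580); B is ahead of A.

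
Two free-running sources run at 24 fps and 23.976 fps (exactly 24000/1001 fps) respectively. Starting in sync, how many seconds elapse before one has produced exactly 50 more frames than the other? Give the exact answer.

25025/12 seconds

The gap grows by |24000/1001 − 24| = 24/1001 frames per second.
Time for a 50-frame gap: 50 ÷ (24/1001) = 25025/12 s.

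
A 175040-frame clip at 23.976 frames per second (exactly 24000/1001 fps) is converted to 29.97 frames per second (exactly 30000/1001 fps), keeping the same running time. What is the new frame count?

218800 frames

Target frames = source frames × (target rate / source rate) = 175040 × (30000/1001)/(24000/1001) = 175040 × 5/4 = 218800.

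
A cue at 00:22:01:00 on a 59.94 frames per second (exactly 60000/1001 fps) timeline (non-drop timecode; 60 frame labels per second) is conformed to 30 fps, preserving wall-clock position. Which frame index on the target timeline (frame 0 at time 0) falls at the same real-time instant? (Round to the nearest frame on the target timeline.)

Source frame index: (0×3600 + 22×60 + 1) × 60 + 0 = 79260.
Real time: 79260 / (60000/1001) = 1322321/1000 s.
Target frame: (1322321/1000) × (30) = 3966963/100 ≈ 39669.630 → 39670.

frame 39670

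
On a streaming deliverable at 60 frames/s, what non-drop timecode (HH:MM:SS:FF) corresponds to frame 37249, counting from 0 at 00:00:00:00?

00:10:20:49

37249 ÷ 60 = 620 full seconds, remainder 49 frames.
620 s = 0 h 10 min 20 s.
Timecode: 00:10:20:49.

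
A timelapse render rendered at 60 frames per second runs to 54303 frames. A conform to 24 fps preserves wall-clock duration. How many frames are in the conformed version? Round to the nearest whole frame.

Frames at target rate = 54303 × (24) / (60) = 108606/5 ≈ 21721.200.
Nearest whole frame: 21721.

21721 frames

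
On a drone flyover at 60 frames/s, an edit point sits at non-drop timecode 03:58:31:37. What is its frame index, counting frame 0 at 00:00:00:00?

Total seconds to the label: (3 × 3600 + 58 × 60 + 31) = 14311.
Frame index = 14311 × 60 + 37 = 858697.

858697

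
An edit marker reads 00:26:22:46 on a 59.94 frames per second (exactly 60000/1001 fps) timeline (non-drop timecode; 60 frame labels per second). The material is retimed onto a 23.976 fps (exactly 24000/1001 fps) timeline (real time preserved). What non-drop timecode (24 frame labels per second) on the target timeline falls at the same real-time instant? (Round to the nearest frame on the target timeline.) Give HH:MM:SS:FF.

00:26:22:18

Source frame index: (0×3600 + 26×60 + 22) × 60 + 46 = 94966.
Real time: 94966 / (60000/1001) = 47530483/30000 s.
Target frame: (47530483/30000) × (24000/1001) = 189932/5 ≈ 37986.400 → 37986.
At 24 labels/s: frame 37986 → 00:26:22:18.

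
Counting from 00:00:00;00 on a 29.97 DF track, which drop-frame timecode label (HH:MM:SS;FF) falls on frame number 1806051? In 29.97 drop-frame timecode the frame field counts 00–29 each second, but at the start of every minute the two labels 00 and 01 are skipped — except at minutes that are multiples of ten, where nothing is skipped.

16:44:21;29

Each 10-minute DF block holds 10 × 60 × 30 − 9 × 2 = 17982 frames. 1806051 ÷ 17982 → 100 full blocks, remainder 7851.
Within the partial block the first minute is 1800 frames and each further minute 1798, so 4 further minute boundaries passed. Total skipped labels = 18 × 100 + 2 × 4 = 1808.
Non-drop label index = 1806051 + 1808 = 1807859; at 30 labels/s that is 16:44:21:29, i.e. DF 16:44:21;29.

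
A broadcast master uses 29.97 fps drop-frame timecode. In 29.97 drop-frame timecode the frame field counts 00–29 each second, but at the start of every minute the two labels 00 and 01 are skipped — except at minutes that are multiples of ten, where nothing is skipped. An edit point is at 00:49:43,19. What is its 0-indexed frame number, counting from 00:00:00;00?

89419

As if non-drop at 30 labels/s: (0 × 3600 + 49 × 60 + 43) × 30 + 19 = 89509.
Minute boundaries passed: 49; those not divisible by 10: 49 − 4 = 45; dropped labels = 2 × 45 = 90.
Actual frame index = 89509 − 90 = 89419.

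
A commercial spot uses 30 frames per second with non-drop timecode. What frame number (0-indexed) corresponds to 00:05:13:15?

Total seconds to the label: (0 × 3600 + 5 × 60 + 13) = 313.
Frame index = 313 × 30 + 15 = 9405.

9405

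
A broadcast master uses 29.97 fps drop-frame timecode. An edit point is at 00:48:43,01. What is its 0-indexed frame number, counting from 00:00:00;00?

As if non-drop at 30 labels/s: (0 × 3600 + 48 × 60 + 43) × 30 + 1 = 87691.
Minute boundaries passed: 48; those not divisible by 10: 48 − 4 = 44; dropped labels = 2 × 44 = 88.
Actual frame index = 87691 − 88 = 87603.

87603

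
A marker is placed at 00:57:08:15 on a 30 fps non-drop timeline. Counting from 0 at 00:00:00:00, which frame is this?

frame 102855

Total seconds to the label: (0 × 3600 + 57 × 60 + 8) = 3428.
Frame index = 3428 × 30 + 15 = 102855.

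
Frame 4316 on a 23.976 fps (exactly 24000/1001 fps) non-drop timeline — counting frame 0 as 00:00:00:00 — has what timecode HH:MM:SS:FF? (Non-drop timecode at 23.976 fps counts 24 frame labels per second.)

00:02:59:20

4316 ÷ 24 = 179 full seconds, remainder 20 frames.
179 s = 0 h 2 min 59 s.
Timecode: 00:02:59:20.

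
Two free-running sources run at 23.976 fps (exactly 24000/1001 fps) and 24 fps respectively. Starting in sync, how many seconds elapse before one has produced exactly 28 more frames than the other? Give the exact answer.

7007/6 seconds

The gap grows by |24 − 24000/1001| = 24/1001 frames per second.
Time for a 28-frame gap: 28 ÷ (24/1001) = 7007/6 s.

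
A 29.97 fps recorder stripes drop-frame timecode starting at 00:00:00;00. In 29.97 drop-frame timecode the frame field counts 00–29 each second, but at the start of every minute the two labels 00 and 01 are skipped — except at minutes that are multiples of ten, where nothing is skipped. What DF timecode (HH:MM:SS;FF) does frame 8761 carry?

00:04:52;09

Each 10-minute DF block holds 10 × 60 × 30 − 9 × 2 = 17982 frames. 8761 ÷ 17982 → 0 full blocks, remainder 8761.
Within the partial block the first minute is 1800 frames and each further minute 1798, so 4 further minute boundaries passed. Total skipped labels = 18 × 0 + 2 × 4 = 8.
Non-drop label index = 8761 + 8 = 8769; at 30 labels/s that is 00:04:52:09, i.e. DF 00:04:52;09.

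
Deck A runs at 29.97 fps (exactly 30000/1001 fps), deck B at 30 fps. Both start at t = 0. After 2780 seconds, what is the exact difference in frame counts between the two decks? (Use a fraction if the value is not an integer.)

A emits 30000/1001 × 2780 = 83400000/1001 frames; B emits 30 × 2780 = 83400.
Difference = 83400/1001 frames (≈ 83.3167); B is ahead of A.

83400/1001 frames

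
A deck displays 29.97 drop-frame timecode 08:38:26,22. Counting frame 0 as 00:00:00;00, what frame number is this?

932268

As if non-drop at 30 labels/s: (8 × 3600 + 38 × 60 + 26) × 30 + 22 = 933202.
Minute boundaries passed: 518; those not divisible by 10: 518 − 51 = 467; dropped labels = 2 × 467 = 934.
Actual frame index = 933202 − 934 = 932268.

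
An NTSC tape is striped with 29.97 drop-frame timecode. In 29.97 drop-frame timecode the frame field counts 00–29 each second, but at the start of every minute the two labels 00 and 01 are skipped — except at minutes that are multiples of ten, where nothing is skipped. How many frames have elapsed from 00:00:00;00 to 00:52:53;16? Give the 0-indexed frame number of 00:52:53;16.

Complete 10-minute blocks: 5, each 17982 frames → 89910.
Remaining 2 whole minutes in the current block: 1800 + 1 × 1798 = 3598 frames.
Within the current minute: 53 × 30 + 16 − 2 = 1604 (labels ;00/;01 skipped at this minute). Total = 89910 + 3598 + 1604 = 95112.

95112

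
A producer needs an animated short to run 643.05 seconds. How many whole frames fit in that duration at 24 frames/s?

Frames = 643.05 × 24 = 77166/5 ≈ 15433.2000.
Complete frames: 15433.

15433 frames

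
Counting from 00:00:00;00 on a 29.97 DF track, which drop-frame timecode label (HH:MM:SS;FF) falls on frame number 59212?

Ten DF minutes hold 17982 frames, so frame 59212 lies in block 3 (frames 53946–71927) with 5266 frames into that block.
The block's first minute is 1800 frames and the rest 1798 each; 5266 frames reaches minute 2, so 3 × 18 + 2 × 2 = 58 labels have been skipped so far.
Adding those back, label number 59212 + 58 = 59270 at 30 labels/s is 1975 s + 20 f = 0 h 32 min 55 s frame 20, i.e. 00:32:55;20.

00:32:55;20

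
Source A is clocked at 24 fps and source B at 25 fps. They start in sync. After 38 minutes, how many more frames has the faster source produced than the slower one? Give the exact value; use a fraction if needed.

38 min = 2280 s.
A emits 24 × 2280 = 54720 frames; B emits 25 × 2280 = 57000.
Difference = 2280 frames; B is ahead of A.

2280 frames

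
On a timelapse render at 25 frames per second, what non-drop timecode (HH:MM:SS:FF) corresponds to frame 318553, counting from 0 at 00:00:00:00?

318553 ÷ 25 = 12742 full seconds, remainder 3 frames.
12742 s = 3 h 32 min 22 s.
Timecode: 03:32:22:03.

03:32:22:03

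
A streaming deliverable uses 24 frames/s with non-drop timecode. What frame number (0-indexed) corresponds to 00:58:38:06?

Total seconds to the label: (0 × 3600 + 58 × 60 + 38) = 3518.
Frame index = 3518 × 24 + 6 = 84438.

84438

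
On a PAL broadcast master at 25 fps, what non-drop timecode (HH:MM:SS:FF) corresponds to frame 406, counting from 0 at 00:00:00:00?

406 ÷ 25 = 16 full seconds, remainder 6 frames.
16 s = 0 h 0 min 16 s.
Timecode: 00:00:16:06.

00:00:16:06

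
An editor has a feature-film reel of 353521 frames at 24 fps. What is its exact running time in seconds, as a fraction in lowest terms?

353521/24 seconds

Running time = 353521 ÷ (24) = 353521 × 1/24 = 353521/24 s.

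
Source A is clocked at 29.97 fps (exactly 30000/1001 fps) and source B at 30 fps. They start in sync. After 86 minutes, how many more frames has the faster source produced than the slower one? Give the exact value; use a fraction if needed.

86 min = 5160 s.
A emits 30000/1001 × 5160 = 154800000/1001 frames; B emits 30 × 5160 = 154800.
Difference = 154800/1001 frames (≈ 154.6454); B is ahead of A.

154800/1001 frames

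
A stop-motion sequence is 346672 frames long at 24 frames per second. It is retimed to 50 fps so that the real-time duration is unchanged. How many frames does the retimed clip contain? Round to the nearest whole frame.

722233 frames

Frames at target rate = 346672 × (50) / (24) = 2166700/3 ≈ 722233.333.
Nearest whole frame: 722233.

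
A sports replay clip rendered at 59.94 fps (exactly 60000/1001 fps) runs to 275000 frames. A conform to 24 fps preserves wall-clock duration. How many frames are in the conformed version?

110110 frames

Target frames = source frames × (target rate / source rate) = 275000 × (24)/(60000/1001) = 275000 × 1001/2500 = 110110.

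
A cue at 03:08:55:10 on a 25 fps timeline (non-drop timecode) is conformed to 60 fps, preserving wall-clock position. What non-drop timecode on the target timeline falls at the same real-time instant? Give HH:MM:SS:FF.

03:08:55:24

Source frame index: (3×3600 + 8×60 + 55) × 25 + 10 = 283385.
Real time: 283385 / (25) = 56677/5 s.
Target frame: (56677/5) × (60) = 680124.
At 60 labels/s: frame 680124 → 03:08:55:24.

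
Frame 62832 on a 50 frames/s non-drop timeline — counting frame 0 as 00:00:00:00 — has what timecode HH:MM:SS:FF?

62832 ÷ 50 = 1256 full seconds, remainder 32 frames.
1256 s = 0 h 20 min 56 s.
Timecode: 00:20:56:32.

00:20:56:32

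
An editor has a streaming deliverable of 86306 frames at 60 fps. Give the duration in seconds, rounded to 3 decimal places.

1438.433 seconds

Running time = 86306 × 1/60 = 43153/30 s ≈ 1438.433 s.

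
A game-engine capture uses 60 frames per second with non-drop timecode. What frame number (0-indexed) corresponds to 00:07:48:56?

Total seconds to the label: (0 × 3600 + 7 × 60 + 48) = 468.
Frame index = 468 × 60 + 56 = 28136.

frame 28136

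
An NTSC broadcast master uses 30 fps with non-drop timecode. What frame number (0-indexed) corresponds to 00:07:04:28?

frame 12748

Total seconds to the label: (0 × 3600 + 7 × 60 + 4) = 424.
Frame index = 424 × 30 + 28 = 12748.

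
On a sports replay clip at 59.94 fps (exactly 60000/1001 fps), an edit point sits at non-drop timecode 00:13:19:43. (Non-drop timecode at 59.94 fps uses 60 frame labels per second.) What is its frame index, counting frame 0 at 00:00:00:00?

47983

Total seconds to the label: (0 × 3600 + 13 × 60 + 19) = 799.
Frame index = 799 × 60 + 43 = 47983.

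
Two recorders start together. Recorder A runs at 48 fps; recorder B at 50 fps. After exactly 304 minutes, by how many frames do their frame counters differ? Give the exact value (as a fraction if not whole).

36480 frames

304 min = 18240 s.
A emits 48 × 18240 = 875520 frames; B emits 50 × 18240 = 912000.
Difference = 36480 frames; B is ahead of A.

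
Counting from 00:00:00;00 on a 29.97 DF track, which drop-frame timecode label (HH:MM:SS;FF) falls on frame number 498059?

04:36:58;17

Ten DF minutes hold 17982 frames, so frame 498059 lies in block 27 (frames 485514–503495) with 12545 frames into that block.
The block's first minute is 1800 frames and the rest 1798 each; 12545 frames reaches minute 6, so 27 × 18 + 6 × 2 = 498 labels have been skipped so far.
Adding those back, label number 498059 + 498 = 498557 at 30 labels/s is 16618 s + 17 f = 4 h 36 min 58 s frame 17, i.e. 04:36:58;17.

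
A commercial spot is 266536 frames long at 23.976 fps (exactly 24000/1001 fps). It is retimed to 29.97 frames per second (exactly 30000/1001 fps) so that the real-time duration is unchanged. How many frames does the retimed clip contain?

333170 frames

Target frames = source frames × (target rate / source rate) = 266536 × (30000/1001)/(24000/1001) = 266536 × 5/4 = 333170.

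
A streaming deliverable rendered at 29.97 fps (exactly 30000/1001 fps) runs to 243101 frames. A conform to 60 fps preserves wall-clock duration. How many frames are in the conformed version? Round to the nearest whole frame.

486688 frames

Frames at target rate = 243101 × (60) / (30000/1001) = 243344101/500 ≈ 486688.202.
Nearest whole frame: 486688.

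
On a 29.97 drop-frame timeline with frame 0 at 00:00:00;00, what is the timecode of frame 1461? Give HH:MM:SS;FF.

00:00:48;21

Each 10-minute DF block holds 10 × 60 × 30 − 9 × 2 = 17982 frames. 1461 ÷ 17982 → 0 full blocks, remainder 1461.
Within the partial block the first minute is 1800 frames and each further minute 1798, so 0 further minute boundaries passed. Total skipped labels = 18 × 0 + 2 × 0 = 0.
Non-drop label index = 1461 + 0 = 1461; at 30 labels/s that is 00:00:48:21, i.e. DF 00:00:48;21.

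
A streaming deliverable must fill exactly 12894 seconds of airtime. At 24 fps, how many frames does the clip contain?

Frames = 12894 × 24 = 309456.

309456 frames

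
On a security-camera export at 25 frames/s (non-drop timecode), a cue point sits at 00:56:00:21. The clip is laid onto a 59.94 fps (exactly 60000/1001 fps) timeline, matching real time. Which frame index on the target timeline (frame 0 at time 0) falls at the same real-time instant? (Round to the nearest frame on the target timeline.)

Source frame index: (0×3600 + 56×60 + 0) × 25 + 21 = 84021.
Real time: 84021 / (25) = 84021/25 s.
Target frame: (84021/25) × (60000/1001) = 28807200/143 ≈ 201448.951 → 201449.

frame 201449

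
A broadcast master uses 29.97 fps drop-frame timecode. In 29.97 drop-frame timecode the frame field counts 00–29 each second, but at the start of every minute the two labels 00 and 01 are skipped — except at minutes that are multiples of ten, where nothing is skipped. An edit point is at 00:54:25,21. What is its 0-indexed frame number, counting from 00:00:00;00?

97873

Complete 10-minute blocks: 5, each 17982 frames → 89910.
Remaining 4 whole minutes in the current block: 1800 + 3 × 1798 = 7194 frames.
Within the current minute: 25 × 30 + 21 − 2 = 769 (labels ;00/;01 skipped at this minute). Total = 89910 + 7194 + 769 = 97873.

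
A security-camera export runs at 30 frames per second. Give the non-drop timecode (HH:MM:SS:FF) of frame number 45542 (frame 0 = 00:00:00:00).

00:25:18:02

45542 ÷ 30 = 1518 full seconds, remainder 2 frames.
1518 s = 0 h 25 min 18 s.
Timecode: 00:25:18:02.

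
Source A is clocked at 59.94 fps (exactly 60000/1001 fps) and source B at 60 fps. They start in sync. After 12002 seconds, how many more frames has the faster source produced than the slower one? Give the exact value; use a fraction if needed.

720120/1001 frames

A emits 60000/1001 × 12002 = 720120000/1001 frames; B emits 60 × 12002 = 720120.
Difference = 720120/1001 frames (≈ 719.4006); B is ahead of A.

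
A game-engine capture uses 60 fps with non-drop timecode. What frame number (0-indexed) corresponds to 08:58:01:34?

1936894

Total seconds to the label: (8 × 3600 + 58 × 60 + 1) = 32281.
Frame index = 32281 × 60 + 34 = 1936894.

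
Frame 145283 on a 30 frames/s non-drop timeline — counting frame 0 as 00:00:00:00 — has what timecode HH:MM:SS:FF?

145283 ÷ 30 = 4842 full seconds, remainder 23 frames.
4842 s = 1 h 20 min 42 s.
Timecode: 01:20:42:23.

01:20:42:23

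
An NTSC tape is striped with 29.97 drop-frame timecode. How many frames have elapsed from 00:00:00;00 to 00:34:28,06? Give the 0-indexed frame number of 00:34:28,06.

As if non-drop at 30 labels/s: (0 × 3600 + 34 × 60 + 28) × 30 + 6 = 62046.
Minute boundaries passed: 34; those not divisible by 10: 34 − 3 = 31; dropped labels = 2 × 31 = 62.
Actual frame index = 62046 − 62 = 61984.

61984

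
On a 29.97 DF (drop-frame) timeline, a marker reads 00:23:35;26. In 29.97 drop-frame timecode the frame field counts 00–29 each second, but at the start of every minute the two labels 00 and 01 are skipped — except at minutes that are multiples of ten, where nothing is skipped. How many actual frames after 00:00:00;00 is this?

42434

Complete 10-minute blocks: 2, each 17982 frames → 35964.
Remaining 3 whole minutes in the current block: 1800 + 2 × 1798 = 5396 frames.
Within the current minute: 35 × 30 + 26 − 2 = 1074 (labels ;00/;01 skipped at this minute). Total = 35964 + 5396 + 1074 = 42434.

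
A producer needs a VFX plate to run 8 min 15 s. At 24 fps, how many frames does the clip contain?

8 min 15 s = 495 s.
Frames = 495 × 24 = 11880.

11880 frames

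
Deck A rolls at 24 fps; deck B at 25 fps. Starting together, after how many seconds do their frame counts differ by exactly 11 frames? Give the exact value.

The gap grows by |25 − 24| = 1 frame per second.
Time for a 11-frame gap: 11 ÷ (1) = 11 s.

11 seconds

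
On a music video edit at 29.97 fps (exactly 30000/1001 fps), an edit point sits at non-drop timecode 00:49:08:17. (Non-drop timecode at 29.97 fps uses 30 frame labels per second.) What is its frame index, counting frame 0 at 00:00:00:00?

frame 88457

Total seconds to the label: (0 × 3600 + 49 × 60 + 8) = 2948.
Frame index = 2948 × 30 + 17 = 88457.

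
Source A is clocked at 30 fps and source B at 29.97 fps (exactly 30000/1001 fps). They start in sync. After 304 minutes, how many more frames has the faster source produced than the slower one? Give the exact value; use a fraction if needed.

304 min = 18240 s.
A emits 30 × 18240 = 547200 frames; B emits 30000/1001 × 18240 = 547200000/1001.
Difference = 547200/1001 frames (≈ 546.6533); B is behind A.

547200/1001 frames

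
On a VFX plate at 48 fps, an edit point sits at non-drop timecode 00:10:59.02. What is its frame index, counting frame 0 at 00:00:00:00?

Total seconds to the label: (0 × 3600 + 10 × 60 + 59) = 659.
Frame index = 659 × 48 + 2 = 31634.

frame 31634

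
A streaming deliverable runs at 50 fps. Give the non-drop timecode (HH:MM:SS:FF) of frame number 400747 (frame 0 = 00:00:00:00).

02:13:34:47

400747 ÷ 50 = 8014 full seconds, remainder 47 frames.
8014 s = 2 h 13 min 34 s.
Timecode: 02:13:34:47.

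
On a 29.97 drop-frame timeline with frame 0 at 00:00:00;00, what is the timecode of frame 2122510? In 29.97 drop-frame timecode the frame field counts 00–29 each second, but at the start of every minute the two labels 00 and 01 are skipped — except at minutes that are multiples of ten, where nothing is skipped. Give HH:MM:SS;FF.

19:40:21;04

Ten DF minutes hold 17982 frames, so frame 2122510 lies in block 118 (frames 2121876–2139857) with 634 frames into that block.
The block's first minute is 1800 frames and the rest 1798 each; 634 frames reaches minute 0, so 118 × 18 + 0 × 2 = 2124 labels have been skipped so far.
Adding those back, label number 2122510 + 2124 = 2124634 at 30 labels/s is 70821 s + 4 f = 19 h 40 min 21 s frame 4, i.e. 19:40:21;04.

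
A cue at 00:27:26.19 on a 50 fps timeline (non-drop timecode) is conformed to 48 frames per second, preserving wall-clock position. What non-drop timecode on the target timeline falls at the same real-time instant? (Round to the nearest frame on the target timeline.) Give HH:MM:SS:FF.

00:27:26:18

Source frame index: (0×3600 + 27×60 + 26) × 50 + 19 = 82319.
Real time: 82319 / (50) = 82319/50 s.
Target frame: (82319/50) × (48) = 1975656/25 ≈ 79026.240 → 79026.
At 48 labels/s: frame 79026 → 00:27:26:18.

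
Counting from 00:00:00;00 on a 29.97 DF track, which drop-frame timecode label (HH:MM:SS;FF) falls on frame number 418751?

Each 10-minute DF block holds 10 × 60 × 30 − 9 × 2 = 17982 frames. 418751 ÷ 17982 → 23 full blocks, remainder 5165.
Within the partial block the first minute is 1800 frames and each further minute 1798, so 2 further minute boundaries passed. Total skipped labels = 18 × 23 + 2 × 2 = 418.
Non-drop label index = 418751 + 418 = 419169; at 30 labels/s that is 03:52:52:09, i.e. DF 03:52:52;09.

03:52:52;09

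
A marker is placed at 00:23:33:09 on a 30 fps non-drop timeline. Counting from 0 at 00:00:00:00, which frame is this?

frame 42399

Total seconds to the label: (0 × 3600 + 23 × 60 + 33) = 1413.
Frame index = 1413 × 30 + 9 = 42399.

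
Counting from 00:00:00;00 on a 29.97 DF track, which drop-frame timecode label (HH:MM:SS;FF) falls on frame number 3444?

Ten DF minutes hold 17982 frames, so frame 3444 lies in block 0 (frames 0–17981) with 3444 frames into that block.
The block's first minute is 1800 frames and the rest 1798 each; 3444 frames reaches minute 1, so 0 × 18 + 1 × 2 = 2 labels have been skipped so far.
Adding those back, label number 3444 + 2 = 3446 at 30 labels/s is 114 s + 26 f = 0 h 1 min 54 s frame 26, i.e. 00:01:54;26.

00:01:54;26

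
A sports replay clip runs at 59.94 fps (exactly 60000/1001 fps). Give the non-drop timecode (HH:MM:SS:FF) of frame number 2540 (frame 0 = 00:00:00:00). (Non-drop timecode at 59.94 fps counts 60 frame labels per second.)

00:00:42:20

2540 ÷ 60 = 42 full seconds, remainder 20 frames.
42 s = 0 h 0 min 42 s.
Timecode: 00:00:42:20.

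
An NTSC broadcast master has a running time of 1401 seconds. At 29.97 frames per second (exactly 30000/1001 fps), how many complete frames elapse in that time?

41988 frames

Frames = 1401 × 30000/1001 = 42030000/1001 ≈ 41988.0120.
Complete frames: 41988.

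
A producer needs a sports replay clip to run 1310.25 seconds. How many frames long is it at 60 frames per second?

78615 frames

Frames = 1310.25 × 60 = 78615.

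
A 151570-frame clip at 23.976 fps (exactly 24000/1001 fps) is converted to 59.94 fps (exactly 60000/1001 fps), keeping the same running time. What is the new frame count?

Target frames = source frames × (target rate / source rate) = 151570 × (60000/1001)/(24000/1001) = 151570 × 5/2 = 378925.

378925 frames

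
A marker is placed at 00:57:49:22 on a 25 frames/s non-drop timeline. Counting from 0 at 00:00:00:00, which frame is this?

frame 86747

Total seconds to the label: (0 × 3600 + 57 × 60 + 49) = 3469.
Frame index = 3469 × 25 + 22 = 86747.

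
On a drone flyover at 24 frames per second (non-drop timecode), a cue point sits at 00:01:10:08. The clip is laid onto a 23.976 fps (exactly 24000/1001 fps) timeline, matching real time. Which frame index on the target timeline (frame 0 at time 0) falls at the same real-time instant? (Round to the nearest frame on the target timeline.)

Source frame index: (0×3600 + 1×60 + 10) × 24 + 8 = 1688.
Real time: 1688 / (24) = 211/3 s.
Target frame: (211/3) × (24000/1001) = 1688000/1001 ≈ 1686.314 → 1686.

frame 1686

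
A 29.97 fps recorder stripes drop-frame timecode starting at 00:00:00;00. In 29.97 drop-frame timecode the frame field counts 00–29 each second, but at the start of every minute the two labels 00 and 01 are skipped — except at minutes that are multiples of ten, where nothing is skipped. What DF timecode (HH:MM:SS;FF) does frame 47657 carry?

00:26:30;05

Each 10-minute DF block holds 10 × 60 × 30 − 9 × 2 = 17982 frames. 47657 ÷ 17982 → 2 full blocks, remainder 11693.
Within the partial block the first minute is 1800 frames and each further minute 1798, so 6 further minute boundaries passed. Total skipped labels = 18 × 2 + 2 × 6 = 48.
Non-drop label index = 47657 + 48 = 47705; at 30 labels/s that is 00:26:30:05, i.e. DF 00:26:30;05.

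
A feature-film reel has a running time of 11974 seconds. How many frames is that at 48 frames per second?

574752 frames

Frames = 11974 × 48 = 574752.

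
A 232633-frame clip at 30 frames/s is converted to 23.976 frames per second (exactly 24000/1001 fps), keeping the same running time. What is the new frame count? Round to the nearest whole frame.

Frames at target rate = 232633 × (24000/1001) / (30) = 186106400/1001 ≈ 185920.480.
Nearest whole frame: 185920.

185920 frames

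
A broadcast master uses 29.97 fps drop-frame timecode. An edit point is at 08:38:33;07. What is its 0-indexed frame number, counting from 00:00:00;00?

932463

Complete 10-minute blocks: 51, each 17982 frames → 917082.
Remaining 8 whole minutes in the current block: 1800 + 7 × 1798 = 14386 frames.
Within the current minute: 33 × 30 + 7 − 2 = 995 (labels ;00/;01 skipped at this minute). Total = 917082 + 14386 + 995 = 932463.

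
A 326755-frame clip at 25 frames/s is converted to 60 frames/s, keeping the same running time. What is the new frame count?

Target frames = source frames × (target rate / source rate) = 326755 × (60)/(25) = 326755 × 12/5 = 784212.

784212 frames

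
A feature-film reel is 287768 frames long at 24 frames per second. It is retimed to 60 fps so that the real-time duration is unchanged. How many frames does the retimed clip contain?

Target frames = source frames × (target rate / source rate) = 287768 × (60)/(24) = 287768 × 5/2 = 719420.

719420 frames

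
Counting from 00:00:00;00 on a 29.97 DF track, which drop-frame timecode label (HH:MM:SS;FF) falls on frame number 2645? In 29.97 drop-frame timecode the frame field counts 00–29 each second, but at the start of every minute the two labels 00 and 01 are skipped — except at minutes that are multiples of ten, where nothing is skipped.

00:01:28;07

Each 10-minute DF block holds 10 × 60 × 30 − 9 × 2 = 17982 frames. 2645 ÷ 17982 → 0 full blocks, remainder 2645.
Within the partial block the first minute is 1800 frames and each further minute 1798, so 1 further minute boundary passed. Total skipped labels = 18 × 0 + 2 × 1 = 2.
Non-drop label index = 2645 + 2 = 2647; at 30 labels/s that is 00:01:28:07, i.e. DF 00:01:28;07.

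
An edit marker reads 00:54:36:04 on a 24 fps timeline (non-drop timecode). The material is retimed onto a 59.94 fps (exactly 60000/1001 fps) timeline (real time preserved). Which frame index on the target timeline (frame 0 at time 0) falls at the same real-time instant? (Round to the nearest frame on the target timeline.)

frame 196374

Source frame index: (0×3600 + 54×60 + 36) × 24 + 4 = 78628.
Real time: 78628 / (24) = 19657/6 s.
Target frame: (19657/6) × (60000/1001) = 17870000/91 ≈ 196373.626 → 196374.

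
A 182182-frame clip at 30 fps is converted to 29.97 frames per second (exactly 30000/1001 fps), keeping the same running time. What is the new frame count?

182000 frames

Target frames = source frames × (target rate / source rate) = 182182 × (30000/1001)/(30) = 182182 × 1000/1001 = 182000.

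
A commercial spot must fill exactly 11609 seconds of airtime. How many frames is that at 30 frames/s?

Frames = 11609 × 30 = 348270.

348270 frames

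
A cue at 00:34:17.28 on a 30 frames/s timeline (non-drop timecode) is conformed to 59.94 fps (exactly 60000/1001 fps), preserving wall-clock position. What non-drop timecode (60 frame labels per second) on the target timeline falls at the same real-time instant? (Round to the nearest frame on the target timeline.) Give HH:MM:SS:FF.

00:34:15:53

Source frame index: (0×3600 + 34×60 + 17) × 30 + 28 = 61738.
Real time: 61738 / (30) = 30869/15 s.
Target frame: (30869/15) × (60000/1001) = 123476000/1001 ≈ 123352.647 → 123353.
At 60 labels/s: frame 123353 → 00:34:15:53.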